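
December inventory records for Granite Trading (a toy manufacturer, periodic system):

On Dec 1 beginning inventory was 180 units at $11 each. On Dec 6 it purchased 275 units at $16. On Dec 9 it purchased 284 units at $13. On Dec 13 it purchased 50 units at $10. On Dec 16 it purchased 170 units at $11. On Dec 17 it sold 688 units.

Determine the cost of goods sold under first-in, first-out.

Dec 17, 688 sold [FIFO — oldest first]: 180 @ $11 + 275 @ $16 + 233 @ $13 = $9,409
Ending inventory: 51 @ $13 + 50 @ $10 + 170 @ $11 = $3,033
Check: goods available $12,442 = COGS $9,409 + ending $3,033

COGS = $9,409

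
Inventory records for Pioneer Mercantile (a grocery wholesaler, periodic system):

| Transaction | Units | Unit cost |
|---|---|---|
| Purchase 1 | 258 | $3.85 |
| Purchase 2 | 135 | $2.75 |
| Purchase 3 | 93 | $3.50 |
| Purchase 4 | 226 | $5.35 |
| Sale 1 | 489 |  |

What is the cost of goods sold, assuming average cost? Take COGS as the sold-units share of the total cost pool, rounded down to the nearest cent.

Sale 1, sell 489: 489/712 × $2,899.15 → $1,991.12
Ending inventory (cost pool remaining) = $908.03

COGS = $1,991.12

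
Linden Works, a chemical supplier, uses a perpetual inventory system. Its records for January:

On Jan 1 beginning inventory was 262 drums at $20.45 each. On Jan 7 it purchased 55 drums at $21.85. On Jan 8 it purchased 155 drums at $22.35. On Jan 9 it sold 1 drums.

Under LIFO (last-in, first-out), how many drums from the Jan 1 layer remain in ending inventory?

262

Jan 9, 1 sold [LIFO — newest first]: 1 @ $22.35 = $22.35
Ending inventory: 262 @ $20.45 + 55 @ $21.85 + 154 @ $22.35 = $10,001.55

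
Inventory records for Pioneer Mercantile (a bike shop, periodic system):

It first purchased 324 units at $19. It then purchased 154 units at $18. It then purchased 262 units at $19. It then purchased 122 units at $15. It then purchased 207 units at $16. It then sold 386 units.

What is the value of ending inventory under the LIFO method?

Sale 1 (386) [LIFO — newest first]: 207 @ $16 + 122 @ $15 + 57 @ $19 = $6,225
Ending inventory: 324 @ $19 + 154 @ $18 + 205 @ $19 = $12,823

Ending inventory = $12,823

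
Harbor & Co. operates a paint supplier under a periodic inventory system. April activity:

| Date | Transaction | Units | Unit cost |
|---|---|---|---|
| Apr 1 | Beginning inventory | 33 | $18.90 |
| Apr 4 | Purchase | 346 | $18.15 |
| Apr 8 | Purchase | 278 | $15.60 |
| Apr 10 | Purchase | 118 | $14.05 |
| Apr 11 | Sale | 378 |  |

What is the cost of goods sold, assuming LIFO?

Apr 11, 378 sold [LIFO — newest first]: 118 @ $14.05 + 260 @ $15.60 = $5,713.90
Ending inventory: 33 @ $18.90 + 346 @ $18.15 + 18 @ $15.60 = $7,184.40

COGS = $5,713.90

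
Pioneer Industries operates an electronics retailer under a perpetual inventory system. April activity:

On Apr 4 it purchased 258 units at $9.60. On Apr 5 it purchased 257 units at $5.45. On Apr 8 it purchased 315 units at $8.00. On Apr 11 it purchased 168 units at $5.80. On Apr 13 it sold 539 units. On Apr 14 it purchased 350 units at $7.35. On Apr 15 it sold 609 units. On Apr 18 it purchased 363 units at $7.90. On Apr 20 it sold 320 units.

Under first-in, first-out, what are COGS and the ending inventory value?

Apr 13, 539 sold [FIFO — oldest first]: 258 @ $9.60 + 257 @ $5.45 + 24 @ $8.00 = $4,069.45
Apr 15, 609 sold [FIFO — oldest first]: 291 @ $8.00 + 168 @ $5.80 + 150 @ $7.35 = $4,404.90
Apr 20, 320 sold [FIFO — oldest first]: 200 @ $7.35 + 120 @ $7.90 = $2,418.00
Total COGS = $4,069.45 + $4,404.90 + $2,418.00 = $10,892.35
Ending inventory: 243 @ $7.90 = $1,919.70

COGS = $10,892.35; ending inventory = $1,919.70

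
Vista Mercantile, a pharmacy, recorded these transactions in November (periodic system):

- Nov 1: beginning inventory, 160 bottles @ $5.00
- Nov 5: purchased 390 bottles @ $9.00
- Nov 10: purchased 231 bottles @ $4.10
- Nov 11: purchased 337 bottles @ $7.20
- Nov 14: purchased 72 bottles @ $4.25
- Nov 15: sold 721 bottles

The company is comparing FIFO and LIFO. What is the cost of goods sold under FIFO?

COGS = $5,011.10

FIFO COGS: 160 @ $5.00 + 390 @ $9.00 + 171 @ $4.10 = $5,011.10
LIFO COGS: 72 @ $4.25 + 337 @ $7.20 + 231 @ $4.10 + 81 @ $9.00 = $4,408.50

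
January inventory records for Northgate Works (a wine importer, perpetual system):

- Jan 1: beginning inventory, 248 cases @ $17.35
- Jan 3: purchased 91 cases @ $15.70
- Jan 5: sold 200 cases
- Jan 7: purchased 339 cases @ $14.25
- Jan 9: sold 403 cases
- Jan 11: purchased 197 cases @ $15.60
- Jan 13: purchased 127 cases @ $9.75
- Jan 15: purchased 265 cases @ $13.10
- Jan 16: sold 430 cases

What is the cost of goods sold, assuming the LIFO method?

Jan 5, 200 sold [LIFO — newest first]: 91 @ $15.70 + 109 @ $17.35 = $3,319.85
Jan 9, 403 sold [LIFO — newest first]: 339 @ $14.25 + 64 @ $17.35 = $5,941.15
Jan 16, 430 sold [LIFO — newest first]: 265 @ $13.10 + 127 @ $9.75 + 38 @ $15.60 = $5,302.55
Total COGS = $3,319.85 + $5,941.15 + $5,302.55 = $14,563.55
Ending inventory: 75 @ $17.35 + 159 @ $15.60 = $3,781.65
Check: goods available $18,345.20 = COGS $14,563.55 + ending $3,781.65

COGS = $14,563.55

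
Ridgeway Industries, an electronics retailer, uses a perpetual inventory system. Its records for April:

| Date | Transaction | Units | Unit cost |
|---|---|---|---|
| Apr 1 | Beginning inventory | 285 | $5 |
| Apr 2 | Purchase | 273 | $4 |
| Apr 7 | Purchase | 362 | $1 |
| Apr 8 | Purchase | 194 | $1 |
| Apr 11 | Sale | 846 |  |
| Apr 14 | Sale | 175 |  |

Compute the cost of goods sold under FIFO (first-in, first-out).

COGS = $2,980

Apr 11, 846 sold [FIFO — oldest first]: 285 @ $5 + 273 @ $4 + 288 @ $1 = $2,805
Apr 14, 175 sold [FIFO — oldest first]: 74 @ $1 + 101 @ $1 = $175
Total COGS = $2,805 + $175 = $2,980
Ending inventory: 93 @ $1 = $93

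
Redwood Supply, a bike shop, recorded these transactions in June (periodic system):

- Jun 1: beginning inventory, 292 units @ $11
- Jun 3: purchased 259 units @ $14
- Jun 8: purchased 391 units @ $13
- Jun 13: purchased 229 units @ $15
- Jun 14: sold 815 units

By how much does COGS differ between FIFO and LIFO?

$978

FIFO COGS: 292 @ $11 + 259 @ $14 + 264 @ $13 = $10,270
LIFO COGS: 229 @ $15 + 391 @ $13 + 195 @ $14 = $11,248
Difference = |$10,270 − $11,248| = $978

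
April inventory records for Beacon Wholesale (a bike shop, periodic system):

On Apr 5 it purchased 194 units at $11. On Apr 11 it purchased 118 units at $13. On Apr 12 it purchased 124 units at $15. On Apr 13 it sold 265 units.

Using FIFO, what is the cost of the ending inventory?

Apr 13, 265 sold [FIFO — oldest first]: 194 @ $11 + 71 @ $13 = $3,057
Ending inventory: 47 @ $13 + 124 @ $15 = $2,471

Ending inventory = $2,471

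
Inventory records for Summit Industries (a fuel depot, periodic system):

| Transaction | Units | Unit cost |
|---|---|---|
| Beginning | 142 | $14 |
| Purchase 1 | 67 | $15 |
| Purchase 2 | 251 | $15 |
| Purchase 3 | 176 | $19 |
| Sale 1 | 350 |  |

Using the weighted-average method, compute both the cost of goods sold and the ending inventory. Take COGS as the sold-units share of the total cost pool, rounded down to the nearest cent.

COGS = $5,559.27; ending inventory = $4,542.73

Sale 1, sell 350: 350/636 × $10,102.00 → $5,559.27
Ending inventory (cost pool remaining) = $4,542.73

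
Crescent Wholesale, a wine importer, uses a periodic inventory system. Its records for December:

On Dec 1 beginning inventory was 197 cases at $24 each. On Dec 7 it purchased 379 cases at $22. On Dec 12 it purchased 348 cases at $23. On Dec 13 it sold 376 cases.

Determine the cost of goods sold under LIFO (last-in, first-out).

COGS = $8,620

Dec 13, 376 sold [LIFO — newest first]: 348 @ $23 + 28 @ $22 = $8,620
Ending inventory: 197 @ $24 + 351 @ $22 = $12,450
Check: goods available $21,070 = COGS $8,620 + ending $12,450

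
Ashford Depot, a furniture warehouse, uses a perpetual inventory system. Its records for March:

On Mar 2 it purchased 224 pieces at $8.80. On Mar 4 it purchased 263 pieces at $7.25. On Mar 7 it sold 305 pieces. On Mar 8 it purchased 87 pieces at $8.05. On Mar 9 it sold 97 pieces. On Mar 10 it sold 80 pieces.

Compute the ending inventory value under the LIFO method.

Mar 7, 305 sold [LIFO — newest first]: 263 @ $7.25 + 42 @ $8.80 = $2,276.35
Mar 9, 97 sold [LIFO — newest first]: 87 @ $8.05 + 10 @ $8.80 = $788.35
Mar 10, 80 sold [LIFO — newest first]: 80 @ $8.80 = $704.00
Total COGS = $2,276.35 + $788.35 + $704.00 = $3,768.70
Ending inventory: 92 @ $8.80 = $809.60

Ending inventory = $809.60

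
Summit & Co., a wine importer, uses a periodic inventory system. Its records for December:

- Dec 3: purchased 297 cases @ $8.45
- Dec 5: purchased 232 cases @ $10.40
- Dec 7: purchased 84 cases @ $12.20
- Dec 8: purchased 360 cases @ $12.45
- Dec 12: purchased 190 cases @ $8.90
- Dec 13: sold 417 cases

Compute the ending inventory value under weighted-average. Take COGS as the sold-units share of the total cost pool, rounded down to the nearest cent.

Ending inventory = $7,774.47

Dec 13, sell 417: 417/1163 × $12,120.25 → $4,345.78
Ending inventory (cost pool remaining) = $7,774.47
Check: goods available $12,120.25 = COGS $4,345.78 + ending $7,774.47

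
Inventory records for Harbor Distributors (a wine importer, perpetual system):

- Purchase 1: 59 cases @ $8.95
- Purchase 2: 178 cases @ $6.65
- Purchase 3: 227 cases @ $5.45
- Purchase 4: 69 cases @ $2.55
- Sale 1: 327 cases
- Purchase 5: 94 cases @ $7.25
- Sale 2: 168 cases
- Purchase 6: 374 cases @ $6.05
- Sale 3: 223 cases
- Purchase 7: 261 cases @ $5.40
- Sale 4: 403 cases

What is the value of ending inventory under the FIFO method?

Ending inventory = $761.40

Sale 1 (327) [FIFO — oldest first]: 59 @ $8.95 + 178 @ $6.65 + 90 @ $5.45 = $2,202.25
Sale 2 (168) [FIFO — oldest first]: 137 @ $5.45 + 31 @ $2.55 = $825.70
Sale 3 (223) [FIFO — oldest first]: 38 @ $2.55 + 94 @ $7.25 + 91 @ $6.05 = $1,328.95
Sale 4 (403) [FIFO — oldest first]: 283 @ $6.05 + 120 @ $5.40 = $2,360.15
Total COGS = $2,202.25 + $825.70 + $1,328.95 + $2,360.15 = $6,717.05
Ending inventory: 141 @ $5.40 = $761.40
Check: goods available $7,478.45 = COGS $6,717.05 + ending $761.40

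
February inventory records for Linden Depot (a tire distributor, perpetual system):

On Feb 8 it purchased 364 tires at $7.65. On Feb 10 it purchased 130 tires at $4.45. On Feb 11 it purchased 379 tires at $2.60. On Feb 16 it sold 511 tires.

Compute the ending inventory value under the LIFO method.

Ending inventory = $2,769.30

Feb 16, 511 sold [LIFO — newest first]: 379 @ $2.60 + 130 @ $4.45 + 2 @ $7.65 = $1,579.20
Ending inventory: 362 @ $7.65 = $2,769.30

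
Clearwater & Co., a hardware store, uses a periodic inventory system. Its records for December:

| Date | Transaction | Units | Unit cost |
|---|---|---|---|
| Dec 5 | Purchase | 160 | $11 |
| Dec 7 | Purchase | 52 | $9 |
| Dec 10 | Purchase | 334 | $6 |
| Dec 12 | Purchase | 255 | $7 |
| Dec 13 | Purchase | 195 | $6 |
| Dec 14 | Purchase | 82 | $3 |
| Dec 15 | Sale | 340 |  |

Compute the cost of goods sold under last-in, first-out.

Dec 15, 340 sold [LIFO — newest first]: 82 @ $3 + 195 @ $6 + 63 @ $7 = $1,857
Ending inventory: 160 @ $11 + 52 @ $9 + 334 @ $6 + 192 @ $7 = $5,576
Check: goods available $7,433 = COGS $1,857 + ending $5,576

COGS = $1,857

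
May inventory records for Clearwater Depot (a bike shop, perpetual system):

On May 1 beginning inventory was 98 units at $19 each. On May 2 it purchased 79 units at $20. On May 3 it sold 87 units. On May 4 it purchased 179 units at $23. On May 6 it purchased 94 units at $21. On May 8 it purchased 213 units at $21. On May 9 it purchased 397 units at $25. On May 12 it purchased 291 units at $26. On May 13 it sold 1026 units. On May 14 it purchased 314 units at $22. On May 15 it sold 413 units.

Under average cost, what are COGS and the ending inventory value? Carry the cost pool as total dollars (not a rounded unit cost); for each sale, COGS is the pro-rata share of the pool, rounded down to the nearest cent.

COGS = $35,252.30; ending inventory = $3,152.70

After May 1: 98 on hand, pool $1,862.00 (≈ $19.0000 each)
After May 2: 177 on hand, pool $3,442.00 (≈ $19.4463 each)
May 3, sell 87: 87/177 × $3,442.00 → $1,691.83
After May 4: 269 on hand, pool $5,867.17 (≈ $21.8110 each)
After May 6: 363 on hand, pool $7,841.17 (≈ $21.6010 each)
After May 8: 576 on hand, pool $12,314.17 (≈ $21.3788 each)
After May 9: 973 on hand, pool $22,239.17 (≈ $22.8563 each)
After May 12: 1264 on hand, pool $29,805.17 (≈ $23.5800 each)
May 13, sell 1026: 1026/1264 × $29,805.17 → $24,193.12
After May 14: 552 on hand, pool $12,520.05 (≈ $22.6812 each)
May 15, sell 413: 413/552 × $12,520.05 → $9,367.35
Total COGS = $1,691.83 + $24,193.12 + $9,367.35 = $35,252.30
Ending inventory (cost pool remaining) = $3,152.70
Check: goods available $38,405.00 = COGS $35,252.30 + ending $3,152.70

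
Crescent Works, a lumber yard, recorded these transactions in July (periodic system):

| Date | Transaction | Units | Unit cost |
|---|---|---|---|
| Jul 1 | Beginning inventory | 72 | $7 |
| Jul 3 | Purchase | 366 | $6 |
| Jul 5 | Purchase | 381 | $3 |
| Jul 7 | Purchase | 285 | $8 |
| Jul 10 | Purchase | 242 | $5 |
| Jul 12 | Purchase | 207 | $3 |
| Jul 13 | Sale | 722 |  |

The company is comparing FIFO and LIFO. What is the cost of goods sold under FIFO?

COGS = $3,552

FIFO COGS: 72 @ $7 + 366 @ $6 + 284 @ $3 = $3,552
LIFO COGS: 207 @ $3 + 242 @ $5 + 273 @ $8 = $4,015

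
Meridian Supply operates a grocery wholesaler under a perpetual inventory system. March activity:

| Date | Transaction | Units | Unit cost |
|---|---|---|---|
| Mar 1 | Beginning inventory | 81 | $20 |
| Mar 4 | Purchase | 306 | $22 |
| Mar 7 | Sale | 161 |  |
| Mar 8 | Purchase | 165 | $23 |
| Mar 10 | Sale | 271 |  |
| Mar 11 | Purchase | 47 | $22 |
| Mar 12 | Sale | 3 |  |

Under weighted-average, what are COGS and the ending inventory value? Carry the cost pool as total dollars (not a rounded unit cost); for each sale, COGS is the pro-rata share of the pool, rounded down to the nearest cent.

COGS = $9,551.77; ending inventory = $3,629.23

After Mar 1: 81 on hand, pool $1,620.00 (≈ $20.0000 each)
After Mar 4: 387 on hand, pool $8,352.00 (≈ $21.5814 each)
Mar 7, sell 161: 161/387 × $8,352.00 → $3,474.60
After Mar 8: 391 on hand, pool $8,672.40 (≈ $22.1801 each)
Mar 10, sell 271: 271/391 × $8,672.40 → $6,010.79
After Mar 11: 167 on hand, pool $3,695.61 (≈ $22.1294 each)
Mar 12, sell 3: 3/167 × $3,695.61 → $66.38
Total COGS = $3,474.60 + $6,010.79 + $66.38 = $9,551.77
Ending inventory (cost pool remaining) = $3,629.23
Check: goods available $13,181.00 = COGS $9,551.77 + ending $3,629.23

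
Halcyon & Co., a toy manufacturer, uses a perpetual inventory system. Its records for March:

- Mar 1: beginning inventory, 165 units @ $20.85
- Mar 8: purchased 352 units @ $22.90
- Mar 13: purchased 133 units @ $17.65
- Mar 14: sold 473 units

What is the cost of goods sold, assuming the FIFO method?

Mar 14, 473 sold [FIFO — oldest first]: 165 @ $20.85 + 308 @ $22.90 = $10,493.45
Ending inventory: 44 @ $22.90 + 133 @ $17.65 = $3,355.05

COGS = $10,493.45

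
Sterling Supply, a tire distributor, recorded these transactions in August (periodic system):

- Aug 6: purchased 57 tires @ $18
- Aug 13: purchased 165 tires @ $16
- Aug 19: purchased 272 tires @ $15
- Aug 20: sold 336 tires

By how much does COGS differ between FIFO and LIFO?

$272

FIFO COGS: 57 @ $18 + 165 @ $16 + 114 @ $15 = $5,376
LIFO COGS: 272 @ $15 + 64 @ $16 = $5,104
Difference = |$5,376 − $5,104| = $272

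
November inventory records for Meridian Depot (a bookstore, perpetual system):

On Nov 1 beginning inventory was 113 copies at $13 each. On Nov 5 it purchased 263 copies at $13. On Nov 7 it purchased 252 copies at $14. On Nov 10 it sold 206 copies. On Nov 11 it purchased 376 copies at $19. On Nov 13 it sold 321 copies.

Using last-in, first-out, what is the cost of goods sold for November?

Nov 10, 206 sold [LIFO — newest first]: 206 @ $14 = $2,884
Nov 13, 321 sold [LIFO — newest first]: 321 @ $19 = $6,099
Total COGS = $2,884 + $6,099 = $8,983
Ending inventory: 113 @ $13 + 263 @ $13 + 46 @ $14 + 55 @ $19 = $6,577

COGS = $8,983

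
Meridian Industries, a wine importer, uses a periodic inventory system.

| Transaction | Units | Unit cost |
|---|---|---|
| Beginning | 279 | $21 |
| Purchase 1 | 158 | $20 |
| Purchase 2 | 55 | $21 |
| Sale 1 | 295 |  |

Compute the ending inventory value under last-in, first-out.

Ending inventory = $4,137

Sale 1 (295) [LIFO — newest first]: 55 @ $21 + 158 @ $20 + 82 @ $21 = $6,037
Ending inventory: 197 @ $21 = $4,137
Check: goods available $10,174 = COGS $6,037 + ending $4,137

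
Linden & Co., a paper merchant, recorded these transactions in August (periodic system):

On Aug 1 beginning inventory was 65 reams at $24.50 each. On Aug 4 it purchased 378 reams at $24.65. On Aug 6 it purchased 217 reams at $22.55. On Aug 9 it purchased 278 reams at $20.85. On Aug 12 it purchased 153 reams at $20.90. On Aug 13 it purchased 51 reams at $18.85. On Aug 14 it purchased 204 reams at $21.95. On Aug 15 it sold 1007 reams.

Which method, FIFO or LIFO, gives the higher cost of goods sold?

FIFO

FIFO COGS: 65 @ $24.50 + 378 @ $24.65 + 217 @ $22.55 + 278 @ $20.85 + 69 @ $20.90 = $23,041.95
LIFO COGS: 204 @ $21.95 + 51 @ $18.85 + 153 @ $20.90 + 278 @ $20.85 + 217 @ $22.55 + 104 @ $24.65 = $21,890.10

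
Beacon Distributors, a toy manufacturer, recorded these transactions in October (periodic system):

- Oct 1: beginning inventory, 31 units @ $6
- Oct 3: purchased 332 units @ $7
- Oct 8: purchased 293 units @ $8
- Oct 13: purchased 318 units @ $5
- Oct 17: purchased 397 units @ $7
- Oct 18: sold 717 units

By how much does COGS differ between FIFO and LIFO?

FIFO COGS: 31 @ $6 + 332 @ $7 + 293 @ $8 + 61 @ $5 = $5,159
LIFO COGS: 397 @ $7 + 318 @ $5 + 2 @ $8 = $4,385
Difference = |$5,159 − $4,385| = $774

$774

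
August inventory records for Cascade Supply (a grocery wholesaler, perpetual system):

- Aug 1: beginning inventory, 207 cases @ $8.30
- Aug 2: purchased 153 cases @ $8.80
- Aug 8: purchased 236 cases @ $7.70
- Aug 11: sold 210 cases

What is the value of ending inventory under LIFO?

Aug 11, 210 sold [LIFO — newest first]: 210 @ $7.70 = $1,617.00
Ending inventory: 207 @ $8.30 + 153 @ $8.80 + 26 @ $7.70 = $3,264.70

Ending inventory = $3,264.70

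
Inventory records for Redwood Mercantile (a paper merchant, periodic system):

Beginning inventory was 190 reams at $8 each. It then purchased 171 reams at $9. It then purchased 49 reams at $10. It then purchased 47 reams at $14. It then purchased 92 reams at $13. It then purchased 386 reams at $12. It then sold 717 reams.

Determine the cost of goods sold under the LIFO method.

Sale 1 (717) [LIFO — newest first]: 386 @ $12 + 92 @ $13 + 47 @ $14 + 49 @ $10 + 143 @ $9 = $8,263
Ending inventory: 190 @ $8 + 28 @ $9 = $1,772

COGS = $8,263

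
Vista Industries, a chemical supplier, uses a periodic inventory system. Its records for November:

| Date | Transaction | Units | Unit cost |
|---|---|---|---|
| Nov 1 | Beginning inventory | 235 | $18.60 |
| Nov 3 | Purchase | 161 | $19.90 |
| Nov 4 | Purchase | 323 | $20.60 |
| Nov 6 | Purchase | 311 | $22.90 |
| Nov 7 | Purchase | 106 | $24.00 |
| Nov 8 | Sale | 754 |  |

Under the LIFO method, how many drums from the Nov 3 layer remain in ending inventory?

Nov 8, 754 sold [LIFO — newest first]: 106 @ $24.00 + 311 @ $22.90 + 323 @ $20.60 + 14 @ $19.90 = $16,598.30
Ending inventory: 235 @ $18.60 + 147 @ $19.90 = $7,296.30

147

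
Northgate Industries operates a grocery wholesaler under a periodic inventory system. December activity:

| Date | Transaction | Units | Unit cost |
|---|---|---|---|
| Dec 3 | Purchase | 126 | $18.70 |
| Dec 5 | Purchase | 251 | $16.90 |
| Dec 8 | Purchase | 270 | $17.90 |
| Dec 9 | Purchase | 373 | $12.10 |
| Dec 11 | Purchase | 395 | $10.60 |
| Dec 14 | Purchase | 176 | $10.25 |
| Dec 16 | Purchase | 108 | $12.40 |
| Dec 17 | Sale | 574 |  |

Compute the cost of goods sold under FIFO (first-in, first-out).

COGS = $10,124.40

Dec 17, 574 sold [FIFO — oldest first]: 126 @ $18.70 + 251 @ $16.90 + 197 @ $17.90 = $10,124.40
Ending inventory: 73 @ $17.90 + 373 @ $12.10 + 395 @ $10.60 + 176 @ $10.25 + 108 @ $12.40 = $13,150.20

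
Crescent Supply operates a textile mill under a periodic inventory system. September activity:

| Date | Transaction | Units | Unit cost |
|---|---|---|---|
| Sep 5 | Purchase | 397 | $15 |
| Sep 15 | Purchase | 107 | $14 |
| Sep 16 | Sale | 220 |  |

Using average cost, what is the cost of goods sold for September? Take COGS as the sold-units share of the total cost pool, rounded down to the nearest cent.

Sep 16, sell 220: 220/504 × $7,453.00 → $3,253.29
Ending inventory (cost pool remaining) = $4,199.71
Check: goods available $7,453.00 = COGS $3,253.29 + ending $4,199.71

COGS = $3,253.29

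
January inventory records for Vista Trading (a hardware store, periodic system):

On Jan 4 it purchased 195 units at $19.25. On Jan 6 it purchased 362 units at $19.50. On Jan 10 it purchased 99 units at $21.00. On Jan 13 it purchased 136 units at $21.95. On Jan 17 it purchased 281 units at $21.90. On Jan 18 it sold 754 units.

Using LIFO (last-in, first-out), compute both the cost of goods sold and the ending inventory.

Jan 18, 754 sold [LIFO — newest first]: 281 @ $21.90 + 136 @ $21.95 + 99 @ $21.00 + 238 @ $19.50 = $15,859.10
Ending inventory: 195 @ $19.25 + 124 @ $19.50 = $6,171.75
Check: goods available $22,030.85 = COGS $15,859.10 + ending $6,171.75

COGS = $15,859.10; ending inventory = $6,171.75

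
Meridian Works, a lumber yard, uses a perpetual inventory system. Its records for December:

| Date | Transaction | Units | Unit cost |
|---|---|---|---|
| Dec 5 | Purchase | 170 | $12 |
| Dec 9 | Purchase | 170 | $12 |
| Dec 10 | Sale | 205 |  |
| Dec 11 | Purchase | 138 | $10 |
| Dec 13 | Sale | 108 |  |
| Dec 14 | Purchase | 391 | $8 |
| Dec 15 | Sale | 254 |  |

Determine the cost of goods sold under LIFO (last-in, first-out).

COGS = $5,572

Dec 10, 205 sold [LIFO — newest first]: 170 @ $12 + 35 @ $12 = $2,460
Dec 13, 108 sold [LIFO — newest first]: 108 @ $10 = $1,080
Dec 15, 254 sold [LIFO — newest first]: 254 @ $8 = $2,032
Total COGS = $2,460 + $1,080 + $2,032 = $5,572
Ending inventory: 135 @ $12 + 30 @ $10 + 137 @ $8 = $3,016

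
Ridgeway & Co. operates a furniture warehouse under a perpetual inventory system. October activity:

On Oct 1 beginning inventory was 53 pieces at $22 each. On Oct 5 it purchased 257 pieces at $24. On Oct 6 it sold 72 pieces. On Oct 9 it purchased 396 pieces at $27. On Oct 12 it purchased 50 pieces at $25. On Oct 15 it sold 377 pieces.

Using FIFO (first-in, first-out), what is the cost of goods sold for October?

Oct 6, 72 sold [FIFO — oldest first]: 53 @ $22 + 19 @ $24 = $1,622
Oct 15, 377 sold [FIFO — oldest first]: 238 @ $24 + 139 @ $27 = $9,465
Total COGS = $1,622 + $9,465 = $11,087
Ending inventory: 257 @ $27 + 50 @ $25 = $8,189
Check: goods available $19,276 = COGS $11,087 + ending $8,189

COGS = $11,087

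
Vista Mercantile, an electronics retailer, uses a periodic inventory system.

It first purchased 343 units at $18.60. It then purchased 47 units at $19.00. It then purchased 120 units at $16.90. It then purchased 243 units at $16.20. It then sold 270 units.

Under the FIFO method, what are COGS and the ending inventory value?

COGS = $5,022.00; ending inventory = $8,215.40

Sale 1 (270) [FIFO — oldest first]: 270 @ $18.60 = $5,022.00
Ending inventory: 73 @ $18.60 + 47 @ $19.00 + 120 @ $16.90 + 243 @ $16.20 = $8,215.40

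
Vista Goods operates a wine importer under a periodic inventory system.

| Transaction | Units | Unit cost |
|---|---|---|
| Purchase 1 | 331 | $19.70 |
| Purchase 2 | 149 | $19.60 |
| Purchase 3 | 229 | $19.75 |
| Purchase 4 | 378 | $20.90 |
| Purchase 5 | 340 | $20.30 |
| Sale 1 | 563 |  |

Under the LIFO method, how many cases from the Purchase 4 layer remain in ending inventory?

Sale 1 (563) [LIFO — newest first]: 340 @ $20.30 + 223 @ $20.90 = $11,562.70
Ending inventory: 331 @ $19.70 + 149 @ $19.60 + 229 @ $19.75 + 155 @ $20.90 = $17,203.35

155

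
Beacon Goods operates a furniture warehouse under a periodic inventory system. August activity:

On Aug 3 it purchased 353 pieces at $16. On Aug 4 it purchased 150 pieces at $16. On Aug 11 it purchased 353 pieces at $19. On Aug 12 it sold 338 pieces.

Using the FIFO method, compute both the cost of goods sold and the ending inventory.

Aug 12, 338 sold [FIFO — oldest first]: 338 @ $16 = $5,408
Ending inventory: 15 @ $16 + 150 @ $16 + 353 @ $19 = $9,347
Check: goods available $14,755 = COGS $5,408 + ending $9,347

COGS = $5,408; ending inventory = $9,347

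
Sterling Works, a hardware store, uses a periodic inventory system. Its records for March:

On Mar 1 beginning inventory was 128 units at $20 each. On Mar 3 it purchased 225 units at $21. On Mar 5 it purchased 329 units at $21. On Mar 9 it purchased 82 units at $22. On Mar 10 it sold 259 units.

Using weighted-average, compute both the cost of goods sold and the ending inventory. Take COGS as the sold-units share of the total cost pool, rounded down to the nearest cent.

COGS = $5,423.40; ending inventory = $10,574.60

Mar 10, sell 259: 259/764 × $15,998.00 → $5,423.40
Ending inventory (cost pool remaining) = $10,574.60
Check: goods available $15,998.00 = COGS $5,423.40 + ending $10,574.60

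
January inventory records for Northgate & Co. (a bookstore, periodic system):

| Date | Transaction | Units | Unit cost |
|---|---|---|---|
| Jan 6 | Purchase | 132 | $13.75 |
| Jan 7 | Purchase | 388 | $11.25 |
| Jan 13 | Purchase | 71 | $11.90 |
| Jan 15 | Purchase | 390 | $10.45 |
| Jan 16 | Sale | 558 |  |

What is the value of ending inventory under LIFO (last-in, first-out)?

Ending inventory = $5,088.75

Jan 16, 558 sold [LIFO — newest first]: 390 @ $10.45 + 71 @ $11.90 + 97 @ $11.25 = $6,011.65
Ending inventory: 132 @ $13.75 + 291 @ $11.25 = $5,088.75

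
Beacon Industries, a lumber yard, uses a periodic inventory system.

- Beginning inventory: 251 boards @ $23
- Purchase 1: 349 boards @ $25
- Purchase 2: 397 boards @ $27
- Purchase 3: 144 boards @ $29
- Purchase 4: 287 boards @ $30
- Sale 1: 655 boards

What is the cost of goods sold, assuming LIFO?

Sale 1 (655) [LIFO — newest first]: 287 @ $30 + 144 @ $29 + 224 @ $27 = $18,834
Ending inventory: 251 @ $23 + 349 @ $25 + 173 @ $27 = $19,169
Check: goods available $38,003 = COGS $18,834 + ending $19,169

COGS = $18,834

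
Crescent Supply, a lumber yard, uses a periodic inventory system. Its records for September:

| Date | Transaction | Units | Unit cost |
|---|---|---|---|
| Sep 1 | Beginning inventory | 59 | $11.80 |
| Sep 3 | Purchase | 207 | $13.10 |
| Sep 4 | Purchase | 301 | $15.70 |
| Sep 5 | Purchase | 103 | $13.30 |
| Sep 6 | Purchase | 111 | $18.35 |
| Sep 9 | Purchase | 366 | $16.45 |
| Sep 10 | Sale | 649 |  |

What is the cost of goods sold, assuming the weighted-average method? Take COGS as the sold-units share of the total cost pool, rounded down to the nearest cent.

Sep 10, sell 649: 649/1147 × $17,561.05 → $9,936.46
Ending inventory (cost pool remaining) = $7,624.59
Check: goods available $17,561.05 = COGS $9,936.46 + ending $7,624.59

COGS = $9,936.46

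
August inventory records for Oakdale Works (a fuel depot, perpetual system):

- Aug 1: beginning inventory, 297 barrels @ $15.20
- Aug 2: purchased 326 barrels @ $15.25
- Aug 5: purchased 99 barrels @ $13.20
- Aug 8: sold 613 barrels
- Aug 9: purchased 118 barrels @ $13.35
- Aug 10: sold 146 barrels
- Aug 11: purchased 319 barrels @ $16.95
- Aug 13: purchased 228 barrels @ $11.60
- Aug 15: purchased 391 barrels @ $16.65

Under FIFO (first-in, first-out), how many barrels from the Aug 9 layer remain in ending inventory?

Aug 8, 613 sold [FIFO — oldest first]: 297 @ $15.20 + 316 @ $15.25 = $9,333.40
Aug 10, 146 sold [FIFO — oldest first]: 10 @ $15.25 + 99 @ $13.20 + 37 @ $13.35 = $1,953.25
Total COGS = $9,333.40 + $1,953.25 = $11,286.65
Ending inventory: 81 @ $13.35 + 319 @ $16.95 + 228 @ $11.60 + 391 @ $16.65 = $15,643.35

81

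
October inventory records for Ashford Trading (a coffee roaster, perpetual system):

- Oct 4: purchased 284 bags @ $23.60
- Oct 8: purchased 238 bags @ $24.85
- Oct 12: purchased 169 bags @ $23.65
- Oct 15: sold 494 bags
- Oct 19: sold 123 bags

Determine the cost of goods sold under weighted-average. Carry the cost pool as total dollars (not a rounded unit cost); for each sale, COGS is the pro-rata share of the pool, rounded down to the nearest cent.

COGS = $14,834.38

After Oct 4: 284 on hand, pool $6,702.40 (≈ $23.6000 each)
After Oct 8: 522 on hand, pool $12,616.70 (≈ $24.1699 each)
After Oct 12: 691 on hand, pool $16,613.55 (≈ $24.0428 each)
Oct 15, sell 494: 494/691 × $16,613.55 → $11,877.12
Oct 19, sell 123: 123/197 × $4,736.43 → $2,957.26
Total COGS = $11,877.12 + $2,957.26 = $14,834.38
Ending inventory (cost pool remaining) = $1,779.17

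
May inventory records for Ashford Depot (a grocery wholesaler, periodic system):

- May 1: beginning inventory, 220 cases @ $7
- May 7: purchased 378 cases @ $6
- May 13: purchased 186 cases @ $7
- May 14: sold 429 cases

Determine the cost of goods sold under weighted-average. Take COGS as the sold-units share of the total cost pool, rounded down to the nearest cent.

May 14, sell 429: 429/784 × $5,110.00 → $2,796.16
Ending inventory (cost pool remaining) = $2,313.84

COGS = $2,796.16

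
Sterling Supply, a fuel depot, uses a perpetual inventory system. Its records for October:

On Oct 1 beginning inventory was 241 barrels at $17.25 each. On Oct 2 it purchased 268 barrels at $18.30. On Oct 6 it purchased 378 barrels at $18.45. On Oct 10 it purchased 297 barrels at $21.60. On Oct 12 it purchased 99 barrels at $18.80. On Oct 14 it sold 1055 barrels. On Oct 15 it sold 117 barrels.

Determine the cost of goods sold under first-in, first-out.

Oct 14, 1055 sold [FIFO — oldest first]: 241 @ $17.25 + 268 @ $18.30 + 378 @ $18.45 + 168 @ $21.60 = $19,664.55
Oct 15, 117 sold [FIFO — oldest first]: 117 @ $21.60 = $2,527.20
Total COGS = $19,664.55 + $2,527.20 = $22,191.75
Ending inventory: 12 @ $21.60 + 99 @ $18.80 = $2,120.40

COGS = $22,191.75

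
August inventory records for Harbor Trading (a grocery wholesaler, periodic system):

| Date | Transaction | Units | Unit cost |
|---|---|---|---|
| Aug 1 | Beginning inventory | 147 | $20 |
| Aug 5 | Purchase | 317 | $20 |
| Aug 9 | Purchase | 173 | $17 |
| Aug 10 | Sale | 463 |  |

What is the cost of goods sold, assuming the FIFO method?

COGS = $9,260

Aug 10, 463 sold [FIFO — oldest first]: 147 @ $20 + 316 @ $20 = $9,260
Ending inventory: 1 @ $20 + 173 @ $17 = $2,961
Check: goods available $12,221 = COGS $9,260 + ending $2,961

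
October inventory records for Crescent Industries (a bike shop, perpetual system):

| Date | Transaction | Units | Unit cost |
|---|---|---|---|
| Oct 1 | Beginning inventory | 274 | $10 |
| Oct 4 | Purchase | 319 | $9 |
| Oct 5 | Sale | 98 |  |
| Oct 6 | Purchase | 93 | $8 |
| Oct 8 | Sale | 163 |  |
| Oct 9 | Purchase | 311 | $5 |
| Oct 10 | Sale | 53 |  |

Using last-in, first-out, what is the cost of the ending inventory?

Ending inventory = $5,389

Oct 5, 98 sold [LIFO — newest first]: 98 @ $9 = $882
Oct 8, 163 sold [LIFO — newest first]: 93 @ $8 + 70 @ $9 = $1,374
Oct 10, 53 sold [LIFO — newest first]: 53 @ $5 = $265
Total COGS = $882 + $1,374 + $265 = $2,521
Ending inventory: 274 @ $10 + 151 @ $9 + 258 @ $5 = $5,389
Check: goods available $7,910 = COGS $2,521 + ending $5,389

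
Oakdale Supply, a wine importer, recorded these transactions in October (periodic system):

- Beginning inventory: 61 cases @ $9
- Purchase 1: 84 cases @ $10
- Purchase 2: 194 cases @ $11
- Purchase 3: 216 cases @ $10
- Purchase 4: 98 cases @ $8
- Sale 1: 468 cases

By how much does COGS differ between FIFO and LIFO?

$175

FIFO COGS: 61 @ $9 + 84 @ $10 + 194 @ $11 + 129 @ $10 = $4,813
LIFO COGS: 98 @ $8 + 216 @ $10 + 154 @ $11 = $4,638
Difference = |$4,813 − $4,638| = $175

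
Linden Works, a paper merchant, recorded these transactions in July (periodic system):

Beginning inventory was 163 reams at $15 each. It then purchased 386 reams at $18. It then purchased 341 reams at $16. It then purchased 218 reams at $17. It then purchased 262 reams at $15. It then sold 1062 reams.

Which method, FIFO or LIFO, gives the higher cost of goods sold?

FIFO COGS: 163 @ $15 + 386 @ $18 + 341 @ $16 + 172 @ $17 = $17,773
LIFO COGS: 262 @ $15 + 218 @ $17 + 341 @ $16 + 241 @ $18 = $17,430

FIFO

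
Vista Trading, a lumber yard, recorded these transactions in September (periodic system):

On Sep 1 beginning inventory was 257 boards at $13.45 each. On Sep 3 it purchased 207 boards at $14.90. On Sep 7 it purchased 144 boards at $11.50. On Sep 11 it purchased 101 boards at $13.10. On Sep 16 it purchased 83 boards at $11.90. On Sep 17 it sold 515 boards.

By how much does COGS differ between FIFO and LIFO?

FIFO COGS: 257 @ $13.45 + 207 @ $14.90 + 51 @ $11.50 = $7,127.45
LIFO COGS: 83 @ $11.90 + 101 @ $13.10 + 144 @ $11.50 + 187 @ $14.90 = $6,753.10
Difference = |$7,127.45 − $6,753.10| = $374.35

$374.35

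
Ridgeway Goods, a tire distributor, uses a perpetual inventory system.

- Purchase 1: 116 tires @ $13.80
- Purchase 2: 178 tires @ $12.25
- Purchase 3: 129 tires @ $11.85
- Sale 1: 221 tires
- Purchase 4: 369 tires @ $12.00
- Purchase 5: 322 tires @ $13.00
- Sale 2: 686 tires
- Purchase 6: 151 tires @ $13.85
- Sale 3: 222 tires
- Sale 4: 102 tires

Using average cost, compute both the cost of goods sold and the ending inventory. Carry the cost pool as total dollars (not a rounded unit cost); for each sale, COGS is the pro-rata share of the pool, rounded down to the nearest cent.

After Purchase 1: 116 on hand, pool $1,600.80 (≈ $13.8000 each)
After Purchase 2: 294 on hand, pool $3,781.30 (≈ $12.8616 each)
After Purchase 3: 423 on hand, pool $5,309.95 (≈ $12.5531 each)
Sale 1, sell 221: 221/423 × $5,309.95 → $2,774.22
After Purchase 4: 571 on hand, pool $6,963.73 (≈ $12.1957 each)
After Purchase 5: 893 on hand, pool $11,149.73 (≈ $12.4857 each)
Sale 2, sell 686: 686/893 × $11,149.73 → $8,565.19
After Purchase 6: 358 on hand, pool $4,675.89 (≈ $13.0611 each)
Sale 3, sell 222: 222/358 × $4,675.89 → $2,899.57
Sale 4, sell 102: 102/136 × $1,776.32 → $1,332.24
Total COGS = $2,774.22 + $8,565.19 + $2,899.57 + $1,332.24 = $15,571.22
Ending inventory (cost pool remaining) = $444.08

COGS = $15,571.22; ending inventory = $444.08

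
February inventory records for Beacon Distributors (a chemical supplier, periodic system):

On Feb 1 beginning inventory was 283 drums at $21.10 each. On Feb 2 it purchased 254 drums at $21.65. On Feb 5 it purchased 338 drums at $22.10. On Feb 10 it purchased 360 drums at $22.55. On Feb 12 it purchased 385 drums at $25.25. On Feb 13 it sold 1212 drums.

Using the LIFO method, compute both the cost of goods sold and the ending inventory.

Feb 13, 1212 sold [LIFO — newest first]: 385 @ $25.25 + 360 @ $22.55 + 338 @ $22.10 + 129 @ $21.65 = $28,101.90
Ending inventory: 283 @ $21.10 + 125 @ $21.65 = $8,677.55

COGS = $28,101.90; ending inventory = $8,677.55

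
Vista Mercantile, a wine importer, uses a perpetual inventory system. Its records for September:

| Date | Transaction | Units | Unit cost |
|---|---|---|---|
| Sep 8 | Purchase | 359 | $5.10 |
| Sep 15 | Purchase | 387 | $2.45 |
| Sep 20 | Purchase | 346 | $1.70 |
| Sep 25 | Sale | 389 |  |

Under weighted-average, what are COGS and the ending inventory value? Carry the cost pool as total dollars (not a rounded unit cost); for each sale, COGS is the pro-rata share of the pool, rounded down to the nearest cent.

COGS = $1,199.50; ending inventory = $2,167.75

After Sep 8: 359 on hand, pool $1,830.90 (≈ $5.1000 each)
After Sep 15: 746 on hand, pool $2,779.05 (≈ $3.7253 each)
After Sep 20: 1092 on hand, pool $3,367.25 (≈ $3.0836 each)
Sep 25, sell 389: 389/1092 × $3,367.25 → $1,199.50
Ending inventory (cost pool remaining) = $2,167.75
Check: goods available $3,367.25 = COGS $1,199.50 + ending $2,167.75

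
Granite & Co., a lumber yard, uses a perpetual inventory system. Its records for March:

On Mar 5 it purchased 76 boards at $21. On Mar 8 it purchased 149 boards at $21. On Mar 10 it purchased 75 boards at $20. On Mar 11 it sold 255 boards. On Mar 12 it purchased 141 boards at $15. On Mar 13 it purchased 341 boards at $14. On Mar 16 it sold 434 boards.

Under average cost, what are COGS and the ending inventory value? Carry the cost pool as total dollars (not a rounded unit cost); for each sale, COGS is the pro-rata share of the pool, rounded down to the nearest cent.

After Mar 5: 76 on hand, pool $1,596.00 (≈ $21.0000 each)
After Mar 8: 225 on hand, pool $4,725.00 (≈ $21.0000 each)
After Mar 10: 300 on hand, pool $6,225.00 (≈ $20.7500 each)
Mar 11, sell 255: 255/300 × $6,225.00 → $5,291.25
After Mar 12: 186 on hand, pool $3,048.75 (≈ $16.3911 each)
After Mar 13: 527 on hand, pool $7,822.75 (≈ $14.8439 each)
Mar 16, sell 434: 434/527 × $7,822.75 → $6,442.26
Total COGS = $5,291.25 + $6,442.26 = $11,733.51
Ending inventory (cost pool remaining) = $1,380.49

COGS = $11,733.51; ending inventory = $1,380.49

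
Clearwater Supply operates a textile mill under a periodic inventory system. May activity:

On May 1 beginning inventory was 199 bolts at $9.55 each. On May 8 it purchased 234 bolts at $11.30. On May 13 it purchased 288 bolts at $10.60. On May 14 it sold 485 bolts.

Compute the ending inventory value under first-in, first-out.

Ending inventory = $2,501.60

May 14, 485 sold [FIFO — oldest first]: 199 @ $9.55 + 234 @ $11.30 + 52 @ $10.60 = $5,095.85
Ending inventory: 236 @ $10.60 = $2,501.60
Check: goods available $7,597.45 = COGS $5,095.85 + ending $2,501.60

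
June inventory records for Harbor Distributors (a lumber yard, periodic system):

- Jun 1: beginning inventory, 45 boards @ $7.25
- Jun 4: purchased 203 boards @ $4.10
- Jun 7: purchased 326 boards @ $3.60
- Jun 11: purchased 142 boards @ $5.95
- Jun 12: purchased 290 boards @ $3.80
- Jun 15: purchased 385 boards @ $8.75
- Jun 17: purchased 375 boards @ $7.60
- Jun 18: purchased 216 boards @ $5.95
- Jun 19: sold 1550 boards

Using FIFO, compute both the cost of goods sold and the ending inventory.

Jun 19, 1550 sold [FIFO — oldest first]: 45 @ $7.25 + 203 @ $4.10 + 326 @ $3.60 + 142 @ $5.95 + 290 @ $3.80 + 385 @ $8.75 + 159 @ $7.60 = $8,856.20
Ending inventory: 216 @ $7.60 + 216 @ $5.95 = $2,926.80
Check: goods available $11,783.00 = COGS $8,856.20 + ending $2,926.80

COGS = $8,856.20; ending inventory = $2,926.80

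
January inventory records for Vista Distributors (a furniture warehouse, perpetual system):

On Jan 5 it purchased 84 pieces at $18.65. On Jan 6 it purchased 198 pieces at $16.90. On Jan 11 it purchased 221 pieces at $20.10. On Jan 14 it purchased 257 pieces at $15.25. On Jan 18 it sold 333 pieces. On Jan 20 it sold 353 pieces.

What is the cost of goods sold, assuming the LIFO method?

COGS = $11,894.05

Jan 18, 333 sold [LIFO — newest first]: 257 @ $15.25 + 76 @ $20.10 = $5,446.85
Jan 20, 353 sold [LIFO — newest first]: 145 @ $20.10 + 198 @ $16.90 + 10 @ $18.65 = $6,447.20
Total COGS = $5,446.85 + $6,447.20 = $11,894.05
Ending inventory: 74 @ $18.65 = $1,380.10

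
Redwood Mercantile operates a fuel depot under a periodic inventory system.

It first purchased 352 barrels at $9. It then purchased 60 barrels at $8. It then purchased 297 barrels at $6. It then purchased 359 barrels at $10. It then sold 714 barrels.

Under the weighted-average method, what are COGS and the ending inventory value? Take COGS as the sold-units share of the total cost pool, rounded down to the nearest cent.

COGS = $6,030.22; ending inventory = $2,989.78

Sale 1, sell 714: 714/1068 × $9,020.00 → $6,030.22
Ending inventory (cost pool remaining) = $2,989.78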